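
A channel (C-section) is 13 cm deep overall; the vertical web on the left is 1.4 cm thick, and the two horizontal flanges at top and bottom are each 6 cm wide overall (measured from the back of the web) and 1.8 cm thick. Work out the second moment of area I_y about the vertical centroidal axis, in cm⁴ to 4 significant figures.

I_y ≈ 110.2 cm⁴

Treat the section as a set of non-overlapping primitives; coordinates are from the bounding-box lower-left.
Web: 1.4 × 13, A = 18.2 cm², x = 0.7 cm, Ī = 2.97267 cm⁴.
Top flange (beyond web): 4.6 × 1.8, A = 8.28 cm², x = 3.7 cm, Ī = 14.6004 cm⁴.
Bottom flange (beyond web): 4.6 × 1.8, A = 8.28 cm², x = 3.7 cm, Ī = 14.6004 cm⁴.
Centroid: x̄ = ΣA·x / ΣA = 2.12923 cm.
Transfer each piece to the vertical centroidal axis using Ī + A·d² with d = x − 2.12923:
  web: d = -1.42923 cm → contributes +40.1497 cm⁴
  top flange (beyond web): d = 1.57077 cm → contributes +35.0298 cm⁴
  bottom flange (beyond web): d = 1.57077 cm → contributes +35.0298 cm⁴
Total I = 110.209 cm⁴.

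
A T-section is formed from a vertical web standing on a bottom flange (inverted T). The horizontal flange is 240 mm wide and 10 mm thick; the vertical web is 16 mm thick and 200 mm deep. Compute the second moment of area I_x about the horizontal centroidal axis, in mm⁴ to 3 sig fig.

I_x ≈ 2.58 × 10⁷ mm⁴

Split into non-overlapping primitives; take the origin at the lower-left of the bounding box.
Flange: 240 × 10, A = 2 400 mm², y = 5 mm, Ī = 20 000 mm⁴.
Web: 16 × 200, A = 3 200 mm², y = 110 mm, Ī = 10 666 667 mm⁴.
Centroid: ȳ = ΣA·y / ΣA = 65 mm.
Transfer each piece to the horizontal centroidal axis using Ī + A·d² with d = y − 65:
  flange: d = -60 mm → contributes +8 660 000 mm⁴
  web: d = 45 mm → contributes +17 146 667 mm⁴
Total I = 25 806 667 mm⁴.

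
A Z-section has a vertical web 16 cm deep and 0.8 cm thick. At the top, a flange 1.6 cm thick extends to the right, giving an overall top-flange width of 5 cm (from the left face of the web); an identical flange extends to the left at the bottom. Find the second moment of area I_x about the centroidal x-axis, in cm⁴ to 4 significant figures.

I_x ≈ 972.7 cm⁴

Break the section into simple shapes (no overlaps), measuring from the bottom-left corner of the bounding box.
Web: 0.8 × 16, A = 12.8 cm², y = 8 cm, Ī = 273.067 cm⁴.
Top flange (beyond web): 4.2 × 1.6, A = 6.72 cm², y = 15.2 cm, Ī = 1.4336 cm⁴.
Bottom flange (beyond web): 4.2 × 1.6, A = 6.72 cm², y = 0.8 cm, Ī = 1.4336 cm⁴.
Centroid: ȳ = ΣA·y / ΣA = 8 cm.
Transfer each piece to the centroidal x-axis using Ī + A·d² with d = y − 8:
  web: d = 0 cm → contributes +273.067 cm⁴
  top flange (beyond web): d = 7.2 cm → contributes +349.798 cm⁴
  bottom flange (beyond web): d = -7.2 cm → contributes +349.798 cm⁴
Total I = 972.663 cm⁴.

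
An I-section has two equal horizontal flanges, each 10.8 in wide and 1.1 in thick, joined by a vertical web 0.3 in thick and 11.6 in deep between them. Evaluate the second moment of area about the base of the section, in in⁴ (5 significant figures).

I_base ≈ 2296.4 in⁴

Break the section into simple shapes (no overlaps), measuring from the bottom-left corner of the bounding box.
Bottom flange: 10.8 × 1.1, A = 11.88 in², y = 0.55 in, Ī = 1.1979 in⁴.
Web: 0.3 × 11.6, A = 3.48 in², y = 6.9 in, Ī = 39.0224 in⁴.
Top flange: 10.8 × 1.1, A = 11.88 in², y = 13.25 in, Ī = 1.1979 in⁴.
Transfer each piece to the bottom edge using Ī + A·d² with d = y − 0:
  bottom flange: d = 0.55 in → contributes +4.7916 in⁴
  web: d = 6.9 in → contributes +204.7052 in⁴
  top flange: d = 13.25 in → contributes +2086.88 in⁴
Total I = 2296.377 in⁴.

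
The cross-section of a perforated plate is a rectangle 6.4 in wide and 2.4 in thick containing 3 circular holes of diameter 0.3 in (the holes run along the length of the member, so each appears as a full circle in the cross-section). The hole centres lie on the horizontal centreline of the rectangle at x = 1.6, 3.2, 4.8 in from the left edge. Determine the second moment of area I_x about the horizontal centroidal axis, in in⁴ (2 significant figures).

Split into non-overlapping primitives; take the origin at the lower-left of the bounding box.
Plate: 6.4 × 2.4, A = 15.36 in², y = 1.2 in, Ī = 7.373 in⁴.
Hole 1 (subtracted): ⌀0.3, A = 0.07069 in², y = 1.2 in, Ī = 0.0003976 in⁴.
Hole 2 (subtracted): ⌀0.3, A = 0.07069 in², y = 1.2 in, Ī = 0.0003976 in⁴.
Hole 3 (subtracted): ⌀0.3, A = 0.07069 in², y = 1.2 in, Ī = 0.0003976 in⁴.
By symmetry the centroid is at mid-height, ȳ = 1.2 in.
All pieces are centred on the horizontal centroidal axis, so I = ΣĪ (holes subtracted) = 7.372 in⁴.

I_x ≈ 7.4 in⁴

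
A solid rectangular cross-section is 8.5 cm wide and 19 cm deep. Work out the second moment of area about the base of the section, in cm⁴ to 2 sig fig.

I_base ≈ 1.9 × 10⁴ cm⁴

The section: 8.5 × 19, A = 161.5 cm², y = 9.5 cm, Ī = 4 858 cm⁴.
Transfer it to the bottom edge using Ī + A·d² with d = y − 0:
  the section: d = 9.5 cm → contributes +19 434 cm⁴
Total I = 19 434 cm⁴.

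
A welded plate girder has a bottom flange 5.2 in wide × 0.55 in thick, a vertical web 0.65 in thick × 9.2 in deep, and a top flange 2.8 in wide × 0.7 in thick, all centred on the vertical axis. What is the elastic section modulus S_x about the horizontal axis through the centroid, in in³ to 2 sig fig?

Treat the section as a set of non-overlapping primitives; coordinates are from the bounding-box lower-left.
Bottom plate: 5.2 × 0.55, A = 2.86 in², y = 0.275 in, Ī = 0.0721 in⁴.
Web plate: 0.65 × 9.2, A = 5.98 in², y = 5.15 in, Ī = 42.18 in⁴.
Top plate: 2.8 × 0.7, A = 1.96 in², y = 10.1 in, Ī = 0.08003 in⁴.
Centroid: ȳ = ΣA·y / ΣA = 4.757 in.
Transfer each piece to the horizontal axis through the centroid using Ī + A·d² with d = y − 4.757:
  bottom plate: d = -4.482 in → contributes +57.53 in⁴
  web plate: d = 0.3926 in → contributes +43.1 in⁴
  top plate: d = 5.343 in → contributes +56.03 in⁴
Total I = 156.7 in⁴.
Extreme fibre distance c = 5.693 in; S = I/c = 27.52 in³.

S_x ≈ 28 in³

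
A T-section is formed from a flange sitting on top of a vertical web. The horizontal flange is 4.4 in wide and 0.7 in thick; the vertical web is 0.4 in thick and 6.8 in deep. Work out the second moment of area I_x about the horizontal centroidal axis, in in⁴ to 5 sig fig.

I_x ≈ 30.919 in⁴

Break the section into simple shapes (no overlaps), measuring from the bottom-left corner of the bounding box.
Flange: 4.4 × 0.7, A = 3.08 in², y = 7.15 in, Ī = 0.1257667 in⁴.
Web: 0.4 × 6.8, A = 2.72 in², y = 3.4 in, Ī = 10.48107 in⁴.
Centroid: ȳ = ΣA·y / ΣA = 5.391379 in.
Transfer each piece to the horizontal centroidal axis using Ī + A·d² with d = y − 5.391379:
  flange: d = 1.758621 in → contributes +9.651427 in⁴
  web: d = -1.991379 in → contributes +21.26748 in⁴
Total I = 30.9189 in⁴.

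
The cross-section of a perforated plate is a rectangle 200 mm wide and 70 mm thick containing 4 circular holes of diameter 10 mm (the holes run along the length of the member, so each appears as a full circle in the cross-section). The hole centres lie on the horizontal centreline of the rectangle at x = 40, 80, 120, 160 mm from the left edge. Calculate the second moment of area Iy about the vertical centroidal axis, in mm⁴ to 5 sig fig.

Split into non-overlapping primitives; take the origin at the lower-left of the bounding box.
Plate: 200 × 70, A = 14 000 mm², x = 100 mm, Ī = 46 666 667 mm⁴.
Hole 1 (subtracted): ⌀10, A = 78.53982 mm², x = 40 mm, Ī = 490.8739 mm⁴.
Hole 2 (subtracted): ⌀10, A = 78.53982 mm², x = 80 mm, Ī = 490.8739 mm⁴.
Hole 3 (subtracted): ⌀10, A = 78.53982 mm², x = 120 mm, Ī = 490.8739 mm⁴.
Hole 4 (subtracted): ⌀10, A = 78.53982 mm², x = 160 mm, Ī = 490.8739 mm⁴.
By symmetry the centroid is at mid-width, x̄ = 100 mm.
Transfer each piece to the vertical centroidal axis using Ī + A·d² with d = x − 100:
  plate: d = 0 mm → contributes +46 666 667 mm⁴
  hole 1: d = -60 mm → contributes −283234.2 mm⁴
  hole 2: d = -20 mm → contributes −31906.8 mm⁴
  hole 3: d = 20 mm → contributes −31906.8 mm⁴
  hole 4: d = 60 mm → contributes −283234.2 mm⁴
Total I = 46 036 385 mm⁴.

Iy ≈ 4.6036 × 10⁷ mm⁴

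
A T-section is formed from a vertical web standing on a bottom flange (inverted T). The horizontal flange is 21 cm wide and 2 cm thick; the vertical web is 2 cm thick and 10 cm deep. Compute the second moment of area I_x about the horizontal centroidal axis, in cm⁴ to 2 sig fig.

Split into non-overlapping primitives; take the origin at the lower-left of the bounding box.
Flange: 21 × 2, A = 42 cm², y = 1 cm, Ī = 14 cm⁴.
Web: 2 × 10, A = 20 cm², y = 7 cm, Ī = 166.7 cm⁴.
Centroid: ȳ = ΣA·y / ΣA = 2.935 cm.
Transfer each piece to the horizontal centroidal axis using Ī + A·d² with d = y − 2.935:
  flange: d = -1.935 cm → contributes +171.3 cm⁴
  web: d = 4.065 cm → contributes +497.1 cm⁴
Total I = 668.4 cm⁴.

I_x ≈ 670 cm⁴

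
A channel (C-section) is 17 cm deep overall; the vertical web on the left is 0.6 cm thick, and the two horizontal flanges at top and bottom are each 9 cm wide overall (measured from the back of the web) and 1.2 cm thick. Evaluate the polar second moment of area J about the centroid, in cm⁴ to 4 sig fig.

J ≈ 1762 cm⁴

Split into non-overlapping primitives; take the origin at the lower-left of the bounding box.
Web: 0.6 × 17, A = 10.2 cm², y = 8.5 cm, Ī = 245.65 cm⁴.
Top flange (beyond web): 8.4 × 1.2, A = 10.08 cm², y = 16.4 cm, Ī = 1.2096 cm⁴.
Bottom flange (beyond web): 8.4 × 1.2, A = 10.08 cm², y = 0.6 cm, Ī = 1.2096 cm⁴.
By symmetry the centroid is at mid-height, ȳ = 8.5 cm.
Transfer each piece to the centroidal x-axis using Ī + A·d² with d = y − 8.5:
  web: d = 0 cm → contributes +245.65 cm⁴
  top flange (beyond web): d = 7.9 cm → contributes +630.302 cm⁴
  bottom flange (beyond web): d = -7.9 cm → contributes +630.302 cm⁴
Total I = 1506.25 cm⁴.
For the y-axis: x̄ = 3.28814 cm.
Repeating about the centroidal y-axis gives I_y = 256.003 cm⁴.
Polar second moment: J = I_x + I_y = 1762.26 cm⁴.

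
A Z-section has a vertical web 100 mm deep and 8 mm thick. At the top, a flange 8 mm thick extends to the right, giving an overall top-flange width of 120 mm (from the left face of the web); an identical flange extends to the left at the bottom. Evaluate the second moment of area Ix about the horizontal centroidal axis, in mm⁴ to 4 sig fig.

Ix ≈ 4.468 × 10⁶ mm⁴

Treat the section as a set of non-overlapping primitives; coordinates are from the bounding-box lower-left.
Web: 8 × 100, A = 800 mm², y = 50 mm, Ī = 666 667 mm⁴.
Top flange (beyond web): 112 × 8, A = 896 mm², y = 96 mm, Ī = 4778.67 mm⁴.
Bottom flange (beyond web): 112 × 8, A = 896 mm², y = 4 mm, Ī = 4778.67 mm⁴.
Centroid: ȳ = ΣA·y / ΣA = 50 mm.
Transfer each piece to the horizontal centroidal axis using Ī + A·d² with d = y − 50:
  web: d = 0 mm → contributes +666 667 mm⁴
  top flange (beyond web): d = 46 mm → contributes +1 900 715 mm⁴
  bottom flange (beyond web): d = -46 mm → contributes +1 900 715 mm⁴
Total I = 4 468 096 mm⁴.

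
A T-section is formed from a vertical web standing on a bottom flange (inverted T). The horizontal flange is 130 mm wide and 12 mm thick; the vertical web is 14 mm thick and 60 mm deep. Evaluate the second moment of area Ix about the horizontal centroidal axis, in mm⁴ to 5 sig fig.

Ix ≈ 9.7834 × 10⁵ mm⁴

Treat the section as a set of non-overlapping primitives; coordinates are from the bounding-box lower-left.
Flange: 130 × 12, A = 1 560 mm², y = 6 mm, Ī = 18 720 mm⁴.
Web: 14 × 60, A = 840 mm², y = 42 mm, Ī = 252 000 mm⁴.
Centroid: ȳ = ΣA·y / ΣA = 18.6 mm.
Transfer each piece to the horizontal centroidal axis using Ī + A·d² with d = y − 18.6:
  flange: d = -12.6 mm → contributes +266385.6 mm⁴
  web: d = 23.4 mm → contributes +711950.4 mm⁴
Total I = 978 336 mm⁴.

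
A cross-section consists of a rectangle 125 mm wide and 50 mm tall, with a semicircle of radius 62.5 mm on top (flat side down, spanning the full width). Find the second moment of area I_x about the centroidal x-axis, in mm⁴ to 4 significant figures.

Break the section into simple shapes (no overlaps), measuring from the bottom-left corner of the bounding box.
Rectangular body: 125 × 50, A = 6 250 mm², y = 25 mm, Ī = 1 302 083 mm⁴.
Semicircular cap: semicircle r = 62.5, A = 6135.92 mm², y = 76.5258 mm, Ī = 1 674 758 mm⁴.
Centroid: ȳ = ΣA·y / ΣA = 50.5256 mm.
Transfer each piece to the centroidal x-axis using Ī + A·d² with d = y − 50.5256:
  rectangular body: d = -25.5256 mm → contributes +5 374 320 mm⁴
  semicircular cap: d = 26.0002 mm → contributes +5 822 704 mm⁴
Total I = 11 197 024 mm⁴.

I_x ≈ 1.120 × 10⁷ mm⁴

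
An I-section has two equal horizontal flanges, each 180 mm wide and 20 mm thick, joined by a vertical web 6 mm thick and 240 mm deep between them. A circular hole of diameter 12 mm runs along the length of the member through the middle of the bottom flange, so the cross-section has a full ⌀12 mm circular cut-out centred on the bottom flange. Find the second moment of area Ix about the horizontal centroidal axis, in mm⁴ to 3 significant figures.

Ix ≈ 1.27 × 10⁸ mm⁴

Break the section into simple shapes (no overlaps), measuring from the bottom-left corner of the bounding box.
Bottom flange: 180 × 20, A = 3 600 mm², y = 10 mm, Ī = 120 000 mm⁴.
Web: 6 × 240, A = 1 440 mm², y = 140 mm, Ī = 6 912 000 mm⁴.
Top flange: 180 × 20, A = 3 600 mm², y = 270 mm, Ī = 120 000 mm⁴.
Hole (subtracted): ⌀12, A = 113.1 mm², y = 10 mm, Ī = 1017.9 mm⁴.
Centroid: ȳ = ΣA·y / ΣA = 141.72 mm.
Transfer each piece to the horizontal centroidal axis using Ī + A·d² with d = y − 141.72:
  bottom flange: d = -131.72 mm → contributes +62 584 617 mm⁴
  web: d = -1.7243 mm → contributes +6 916 281 mm⁴
  top flange: d = 128.28 mm → contributes +59 356 790 mm⁴
  hole: d = -131.72 mm → contributes −1 963 402 mm⁴
Total I = 126 894 286 mm⁴.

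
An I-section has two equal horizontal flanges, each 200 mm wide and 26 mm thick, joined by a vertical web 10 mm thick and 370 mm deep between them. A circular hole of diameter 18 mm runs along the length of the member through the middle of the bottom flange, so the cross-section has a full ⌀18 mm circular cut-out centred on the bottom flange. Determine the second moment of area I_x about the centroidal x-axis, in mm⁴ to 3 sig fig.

I_x ≈ 4.40 × 10⁸ mm⁴

Decompose the section into non-overlapping parts with the origin at the bottom-left of its bounding rectangle.
Bottom flange: 200 × 26, A = 5 200 mm², y = 13 mm, Ī = 292 933 mm⁴.
Web: 10 × 370, A = 3 700 mm², y = 211 mm, Ī = 42 210 833 mm⁴.
Top flange: 200 × 26, A = 5 200 mm², y = 409 mm, Ī = 292 933 mm⁴.
Hole (subtracted): ⌀18, A = 254.47 mm², y = 13 mm, Ī = 5 153 mm⁴.
Centroid: ȳ = ΣA·y / ΣA = 214.64 mm.
Transfer each piece to the centroidal x-axis using Ī + A·d² with d = y − 214.64:
  bottom flange: d = -201.64 mm → contributes +211 716 170 mm⁴
  web: d = -3.6391 mm → contributes +42 259 832 mm⁴
  top flange: d = 194.36 mm → contributes +196 729 022 mm⁴
  hole: d = -201.64 mm → contributes −10 351 434 mm⁴
Total I = 440 353 590 mm⁴.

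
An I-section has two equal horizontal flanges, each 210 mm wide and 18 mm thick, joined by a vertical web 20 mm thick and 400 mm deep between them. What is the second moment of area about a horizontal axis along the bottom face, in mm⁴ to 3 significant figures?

Treat the section as a set of non-overlapping primitives; coordinates are from the bounding-box lower-left.
Bottom flange: 210 × 18, A = 3 780 mm², y = 9 mm, Ī = 102 060 mm⁴.
Web: 20 × 400, A = 8 000 mm², y = 218 mm, Ī = 106 666 667 mm⁴.
Top flange: 210 × 18, A = 3 780 mm², y = 427 mm, Ī = 102 060 mm⁴.
Transfer each piece to a horizontal axis along the bottom face using Ī + A·d² with d = y − 0:
  bottom flange: d = 9 mm → contributes +408 240 mm⁴
  web: d = 218 mm → contributes +486 858 667 mm⁴
  top flange: d = 427 mm → contributes +689 305 680 mm⁴
Total I = 1 176 572 587 mm⁴.

I_base ≈ 1.18 × 10⁹ mm⁴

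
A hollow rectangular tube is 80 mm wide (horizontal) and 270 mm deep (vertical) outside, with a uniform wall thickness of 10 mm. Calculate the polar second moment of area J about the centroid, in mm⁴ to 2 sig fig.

Treat the section as a set of non-overlapping primitives; coordinates are from the bounding-box lower-left.
Outer rectangle: 80 × 270, A = 21 600 mm², y = 135 mm, Ī = 131 220 000 mm⁴.
Inner void (subtracted): 60 × 250, A = 15 000 mm², y = 135 mm, Ī = 78 125 000 mm⁴.
By symmetry the centroid is at mid-height, ȳ = 135 mm.
All pieces are centred on the centroidal x-axis, so I = ΣĪ (holes subtracted) = 53 095 000 mm⁴.
Repeating about the centroidal y-axis gives I_y = 7 020 000 mm⁴.
Polar second moment: J = I_x + I_y = 60 115 000 mm⁴.

J ≈ 6.0 × 10⁷ mm⁴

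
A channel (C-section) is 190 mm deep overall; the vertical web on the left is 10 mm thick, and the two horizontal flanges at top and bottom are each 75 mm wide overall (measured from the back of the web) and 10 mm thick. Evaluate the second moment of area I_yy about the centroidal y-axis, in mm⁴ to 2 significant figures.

I_yy ≈ 1.6 × 10⁶ mm⁴

Split into non-overlapping primitives; take the origin at the lower-left of the bounding box.
Web: 10 × 190, A = 1 900 mm², x = 5 mm, Ī = 15 833 mm⁴.
Top flange (beyond web): 65 × 10, A = 650 mm², x = 42.5 mm, Ī = 228 854 mm⁴.
Bottom flange (beyond web): 65 × 10, A = 650 mm², x = 42.5 mm, Ī = 228 854 mm⁴.
Centroid: x̄ = ΣA·x / ΣA = 20.23 mm.
Transfer each piece to the centroidal y-axis using Ī + A·d² with d = x − 20.23:
  web: d = -15.23 mm → contributes +456 797 mm⁴
  top flange (beyond web): d = 22.27 mm → contributes +551 097 mm⁴
  bottom flange (beyond web): d = 22.27 mm → contributes +551 097 mm⁴
Total I = 1 558 991 mm⁴.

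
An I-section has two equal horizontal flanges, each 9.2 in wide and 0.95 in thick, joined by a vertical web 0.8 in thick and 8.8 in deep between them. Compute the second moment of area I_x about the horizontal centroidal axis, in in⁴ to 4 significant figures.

Break the section into simple shapes (no overlaps), measuring from the bottom-left corner of the bounding box.
Bottom flange: 9.2 × 0.95, A = 8.74 in², y = 0.475 in, Ī = 0.657321 in⁴.
Web: 0.8 × 8.8, A = 7.04 in², y = 5.35 in, Ī = 45.4315 in⁴.
Top flange: 9.2 × 0.95, A = 8.74 in², y = 10.225 in, Ī = 0.657321 in⁴.
By symmetry the centroid is at mid-height, ȳ = 5.35 in.
Transfer each piece to the horizontal centroidal axis using Ī + A·d² with d = y − 5.35:
  bottom flange: d = -4.875 in → contributes +208.369 in⁴
  web: d = 0 in → contributes +45.4315 in⁴
  top flange: d = 4.875 in → contributes +208.369 in⁴
Total I = 462.169 in⁴.

I_x ≈ 462.2 in⁴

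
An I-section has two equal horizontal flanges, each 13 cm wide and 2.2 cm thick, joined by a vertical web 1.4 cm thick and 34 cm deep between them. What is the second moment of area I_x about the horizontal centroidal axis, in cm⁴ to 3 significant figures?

I_x ≈ 2.33 × 10⁴ cm⁴

Split into non-overlapping primitives; take the origin at the lower-left of the bounding box.
Bottom flange: 13 × 2.2, A = 28.6 cm², y = 1.1 cm, Ī = 11.535 cm⁴.
Web: 1.4 × 34, A = 47.6 cm², y = 19.2 cm, Ī = 4585.5 cm⁴.
Top flange: 13 × 2.2, A = 28.6 cm², y = 37.3 cm, Ī = 11.535 cm⁴.
By symmetry the centroid is at mid-height, ȳ = 19.2 cm.
Transfer each piece to the horizontal centroidal axis using Ī + A·d² with d = y − 19.2:
  bottom flange: d = -18.1 cm → contributes +9381.2 cm⁴
  web: d = 0 cm → contributes +4585.5 cm⁴
  top flange: d = 18.1 cm → contributes +9381.2 cm⁴
Total I = 23 348 cm⁴.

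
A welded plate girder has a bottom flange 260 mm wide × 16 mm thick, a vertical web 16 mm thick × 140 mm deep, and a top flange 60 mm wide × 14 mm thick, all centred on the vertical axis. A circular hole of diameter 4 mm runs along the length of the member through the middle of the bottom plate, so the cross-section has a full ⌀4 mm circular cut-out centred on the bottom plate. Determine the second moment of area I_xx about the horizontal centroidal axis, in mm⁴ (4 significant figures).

Treat the section as a set of non-overlapping primitives; coordinates are from the bounding-box lower-left.
Bottom plate: 260 × 16, A = 4 160 mm², y = 8 mm, Ī = 88746.7 mm⁴.
Web plate: 16 × 140, A = 2 240 mm², y = 86 mm, Ī = 3 658 667 mm⁴.
Top plate: 60 × 14, A = 840 mm², y = 163 mm, Ī = 13 720 mm⁴.
Hole (subtracted): ⌀4, A = 12.5664 mm², y = 8 mm, Ī = 12.5664 mm⁴.
Centroid: ȳ = ΣA·y / ΣA = 50.1892 mm.
Transfer each piece to the horizontal centroidal axis using Ī + A·d² with d = y − 50.1892:
  bottom plate: d = -42.1892 mm → contributes +7 493 267 mm⁴
  web plate: d = 35.8108 mm → contributes +6 531 265 mm⁴
  top plate: d = 112.811 mm → contributes +10 703 783 mm⁴
  hole: d = -42.1892 mm → contributes −22379.9 mm⁴
Total I = 24 705 935 mm⁴.

I_xx ≈ 2.471 × 10⁷ mm⁴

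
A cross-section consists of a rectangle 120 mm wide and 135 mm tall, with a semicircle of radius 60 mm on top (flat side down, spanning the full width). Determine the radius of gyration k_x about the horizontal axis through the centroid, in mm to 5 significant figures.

k_x ≈ 53.371 mm

Treat the section as a set of non-overlapping primitives; coordinates are from the bounding-box lower-left.
Rectangular body: 120 × 135, A = 16 200 mm², y = 67.5 mm, Ī = 24 603 750 mm⁴.
Semicircular cap: semicircle r = 60, A = 5654.867 mm², y = 160.4648 mm, Ī = 1 422 450 mm⁴.
Centroid: ȳ = ΣA·y / ΣA = 91.5543 mm.
Transfer each piece to the horizontal axis through the centroid using Ī + A·d² with d = y − 91.5543:
  rectangular body: d = -24.0543 mm → contributes +33 977 221 mm⁴
  semicircular cap: d = 68.91049 mm → contributes +28 275 466 mm⁴
Total I = 62 252 687 mm⁴.
Radius of gyration: k = √(I/A) = √(62 252 687 / 21854.87) = 53.37095 mm.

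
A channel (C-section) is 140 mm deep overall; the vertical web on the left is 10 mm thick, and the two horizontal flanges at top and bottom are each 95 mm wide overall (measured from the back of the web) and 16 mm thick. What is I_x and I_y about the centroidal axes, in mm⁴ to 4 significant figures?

I_x ≈ 1.280 × 10⁷ mm⁴, I_y ≈ 3.735 × 10⁶ mm⁴

Split into non-overlapping primitives; take the origin at the lower-left of the bounding box.
Web: 10 × 140, A = 1 400 mm², y = 70 mm, Ī = 2 286 667 mm⁴.
Top flange (beyond web): 85 × 16, A = 1 360 mm², y = 132 mm, Ī = 29013.3 mm⁴.
Bottom flange (beyond web): 85 × 16, A = 1 360 mm², y = 8 mm, Ī = 29013.3 mm⁴.
By symmetry the centroid is at mid-height, ȳ = 70 mm.
Transfer each piece to the centroidal x-axis using Ī + A·d² with d = y − 70:
  web: d = 0 mm → contributes +2 286 667 mm⁴
  top flange (beyond web): d = 62 mm → contributes +5 256 853 mm⁴
  bottom flange (beyond web): d = -62 mm → contributes +5 256 853 mm⁴
Total I = 12 800 373 mm⁴.
For the y-axis: x̄ = 36.3592 mm.
Repeating about the centroidal y-axis gives I_y = 3 734 722 mm⁴.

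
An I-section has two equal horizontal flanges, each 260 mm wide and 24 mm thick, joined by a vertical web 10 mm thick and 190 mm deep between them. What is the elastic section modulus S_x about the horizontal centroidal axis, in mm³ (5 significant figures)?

S_x ≈ 1.2538 × 10⁶ mm³

Break the section into simple shapes (no overlaps), measuring from the bottom-left corner of the bounding box.
Bottom flange: 260 × 24, A = 6 240 mm², y = 12 mm, Ī = 299 520 mm⁴.
Web: 10 × 190, A = 1 900 mm², y = 119 mm, Ī = 5 715 833 mm⁴.
Top flange: 260 × 24, A = 6 240 mm², y = 226 mm, Ī = 299 520 mm⁴.
By symmetry the centroid is at mid-height, ȳ = 119 mm.
Transfer each piece to the horizontal centroidal axis using Ī + A·d² with d = y − 119:
  bottom flange: d = -107 mm → contributes +71 741 280 mm⁴
  web: d = 0 mm → contributes +5 715 833 mm⁴
  top flange: d = 107 mm → contributes +71 741 280 mm⁴
Total I = 149 198 393 mm⁴.
Extreme fibre distance c = 119 mm; S = I/c = 1 253 768 mm³.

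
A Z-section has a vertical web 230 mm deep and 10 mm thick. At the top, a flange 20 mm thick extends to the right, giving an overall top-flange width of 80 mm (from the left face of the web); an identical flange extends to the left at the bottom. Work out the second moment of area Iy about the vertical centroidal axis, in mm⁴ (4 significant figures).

Iy ≈ 5.643 × 10⁶ mm⁴

Treat the section as a set of non-overlapping primitives; coordinates are from the bounding-box lower-left.
Web: 10 × 230, A = 2 300 mm², x = 75 mm, Ī = 19166.7 mm⁴.
Top flange (beyond web): 70 × 20, A = 1 400 mm², x = 115 mm, Ī = 571 667 mm⁴.
Bottom flange (beyond web): 70 × 20, A = 1 400 mm², x = 35 mm, Ī = 571 667 mm⁴.
Centroid: x̄ = ΣA·x / ΣA = 75 mm.
Transfer each piece to the vertical centroidal axis using Ī + A·d² with d = x − 75:
  web: d = 0 mm → contributes +19166.7 mm⁴
  top flange (beyond web): d = 40 mm → contributes +2 811 667 mm⁴
  bottom flange (beyond web): d = -40 mm → contributes +2 811 667 mm⁴
Total I = 5 642 500 mm⁴.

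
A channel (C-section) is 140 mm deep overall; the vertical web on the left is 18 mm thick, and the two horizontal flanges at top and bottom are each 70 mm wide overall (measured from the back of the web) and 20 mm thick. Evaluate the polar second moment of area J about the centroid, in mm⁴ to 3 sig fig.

J ≈ 1.36 × 10⁷ mm⁴

Treat the section as a set of non-overlapping primitives; coordinates are from the bounding-box lower-left.
Web: 18 × 140, A = 2 520 mm², y = 70 mm, Ī = 4 116 000 mm⁴.
Top flange (beyond web): 52 × 20, A = 1 040 mm², y = 130 mm, Ī = 34 667 mm⁴.
Bottom flange (beyond web): 52 × 20, A = 1 040 mm², y = 10 mm, Ī = 34 667 mm⁴.
By symmetry the centroid is at mid-height, ȳ = 70 mm.
Transfer each piece to the centroidal x-axis using Ī + A·d² with d = y − 70:
  web: d = 0 mm → contributes +4 116 000 mm⁴
  top flange (beyond web): d = 60 mm → contributes +3 778 667 mm⁴
  bottom flange (beyond web): d = -60 mm → contributes +3 778 667 mm⁴
Total I = 11 673 333 mm⁴.
For the y-axis: x̄ = 24.826 mm.
Repeating about the centroidal y-axis gives I_y = 1 932 594 mm⁴.
Polar second moment: J = I_x + I_y = 13 605 928 mm⁴.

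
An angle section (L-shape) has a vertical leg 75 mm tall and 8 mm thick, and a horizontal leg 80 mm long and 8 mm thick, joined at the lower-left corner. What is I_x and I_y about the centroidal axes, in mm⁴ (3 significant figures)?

I_x ≈ 6.14 × 10⁵ mm⁴, I_y ≈ 7.22 × 10⁵ mm⁴

Break the section into simple shapes (no overlaps), measuring from the bottom-left corner of the bounding box.
Vertical leg: 8 × 75, A = 600 mm², y = 37.5 mm, Ī = 281 250 mm⁴.
Horizontal leg (remainder): 72 × 8, A = 576 mm², y = 4 mm, Ī = 3 072 mm⁴.
Centroid: ȳ = ΣA·y / ΣA = 21.092 mm.
Transfer each piece to the centroidal x-axis using Ī + A·d² with d = y − 21.092:
  vertical leg: d = 16.408 mm → contributes +442 787 mm⁴
  horizontal leg (remainder): d = -17.092 mm → contributes +171 339 mm⁴
Total I = 614 126 mm⁴.
For the y-axis: x̄ = 23.592 mm.
Repeating about the centroidal y-axis gives I_y = 722 236 mm⁴.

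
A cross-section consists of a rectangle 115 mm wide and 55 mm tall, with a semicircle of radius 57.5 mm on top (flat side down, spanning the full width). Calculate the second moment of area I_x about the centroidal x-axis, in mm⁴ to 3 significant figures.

I_x ≈ 1.05 × 10⁷ mm⁴

Break the section into simple shapes (no overlaps), measuring from the bottom-left corner of the bounding box.
Rectangular body: 115 × 55, A = 6 325 mm², y = 27.5 mm, Ī = 1 594 427 mm⁴.
Semicircular cap: semicircle r = 57.5, A = 5193.4 mm², y = 79.404 mm, Ī = 1 199 785 mm⁴.
Centroid: ȳ = ΣA·y / ΣA = 50.902 mm.
Transfer each piece to the centroidal x-axis using Ī + A·d² with d = y − 50.902:
  rectangular body: d = -23.402 mm → contributes +5 058 456 mm⁴
  semicircular cap: d = 28.501 mm → contributes +5 418 561 mm⁴
Total I = 10 477 018 mm⁴.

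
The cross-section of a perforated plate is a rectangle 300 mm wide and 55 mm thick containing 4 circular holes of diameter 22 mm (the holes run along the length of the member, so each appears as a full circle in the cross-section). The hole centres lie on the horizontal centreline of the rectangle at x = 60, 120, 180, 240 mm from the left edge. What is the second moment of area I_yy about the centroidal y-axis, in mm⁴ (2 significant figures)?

Treat the section as a set of non-overlapping primitives; coordinates are from the bounding-box lower-left.
Plate: 300 × 55, A = 16 500 mm², x = 150 mm, Ī = 123 750 000 mm⁴.
Hole 1 (subtracted): ⌀22, A = 380.1 mm², x = 60 mm, Ī = 11 499 mm⁴.
Hole 2 (subtracted): ⌀22, A = 380.1 mm², x = 120 mm, Ī = 11 499 mm⁴.
Hole 3 (subtracted): ⌀22, A = 380.1 mm², x = 180 mm, Ī = 11 499 mm⁴.
Hole 4 (subtracted): ⌀22, A = 380.1 mm², x = 240 mm, Ī = 11 499 mm⁴.
By symmetry the centroid is at mid-width, x̄ = 150 mm.
Transfer each piece to the centroidal y-axis using Ī + A·d² with d = x − 150:
  plate: d = 0 mm → contributes +123 750 000 mm⁴
  hole 1: d = -90 mm → contributes −3 090 574 mm⁴
  hole 2: d = -30 mm → contributes −353 618 mm⁴
  hole 3: d = 30 mm → contributes −353 618 mm⁴
  hole 4: d = 90 mm → contributes −3 090 574 mm⁴
Total I = 116 861 615 mm⁴.

I_yy ≈ 1.2 × 10⁸ mm⁴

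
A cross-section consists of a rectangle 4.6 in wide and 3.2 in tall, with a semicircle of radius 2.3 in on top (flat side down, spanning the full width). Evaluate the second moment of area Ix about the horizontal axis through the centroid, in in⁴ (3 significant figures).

Ix ≈ 50.9 in⁴

Treat the section as a set of non-overlapping primitives; coordinates are from the bounding-box lower-left.
Rectangular body: 4.6 × 3.2, A = 14.72 in², y = 1.6 in, Ī = 12.561 in⁴.
Semicircular cap: semicircle r = 2.3, A = 8.3095 in², y = 4.1762 in, Ī = 3.0714 in⁴.
Centroid: ȳ = ΣA·y / ΣA = 2.5295 in.
Transfer each piece to the horizontal axis through the centroid using Ī + A·d² with d = y − 2.5295:
  rectangular body: d = -0.92953 in → contributes +25.279 in⁴
  semicircular cap: d = 1.6466 in → contributes +25.602 in⁴
Total I = 50.881 in⁴.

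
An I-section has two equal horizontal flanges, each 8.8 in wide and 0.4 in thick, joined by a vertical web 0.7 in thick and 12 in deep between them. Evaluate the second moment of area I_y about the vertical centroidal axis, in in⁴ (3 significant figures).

I_y ≈ 45.8 in⁴

Split into non-overlapping primitives; take the origin at the lower-left of the bounding box.
Bottom flange: 8.8 × 0.4, A = 3.52 in², x = 4.4 in, Ī = 22.716 in⁴.
Web: 0.7 × 12, A = 8.4 in², x = 4.4 in, Ī = 0.343 in⁴.
Top flange: 8.8 × 0.4, A = 3.52 in², x = 4.4 in, Ī = 22.716 in⁴.
By symmetry the centroid is at mid-width, x̄ = 4.4 in.
All pieces are centred on the vertical centroidal axis, so I = ΣĪ = 45.774 in⁴.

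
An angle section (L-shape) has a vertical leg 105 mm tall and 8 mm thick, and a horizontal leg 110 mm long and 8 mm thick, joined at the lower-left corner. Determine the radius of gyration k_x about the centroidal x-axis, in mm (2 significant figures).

k_x ≈ 33 mm

Treat the section as a set of non-overlapping primitives; coordinates are from the bounding-box lower-left.
Vertical leg: 8 × 105, A = 840 mm², y = 52.5 mm, Ī = 771 750 mm⁴.
Horizontal leg (remainder): 102 × 8, A = 816 mm², y = 4 mm, Ī = 4 352 mm⁴.
Centroid: ȳ = ΣA·y / ΣA = 28.6 mm.
Transfer each piece to the centroidal x-axis using Ī + A·d² with d = y − 28.6:
  vertical leg: d = 23.9 mm → contributes +1 251 508 mm⁴
  horizontal leg (remainder): d = -24.6 mm → contributes +498 221 mm⁴
Total I = 1 749 729 mm⁴.
Radius of gyration: k = √(I/A) = √(1 749 729 / 1 656) = 32.51 mm.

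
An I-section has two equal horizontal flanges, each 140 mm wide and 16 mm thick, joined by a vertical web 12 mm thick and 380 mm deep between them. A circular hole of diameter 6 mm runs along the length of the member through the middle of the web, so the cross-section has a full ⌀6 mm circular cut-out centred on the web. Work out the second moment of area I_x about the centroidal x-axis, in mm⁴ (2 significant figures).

Decompose the section into non-overlapping parts with the origin at the bottom-left of its bounding rectangle.
Bottom flange: 140 × 16, A = 2 240 mm², y = 8 mm, Ī = 47 787 mm⁴.
Web: 12 × 380, A = 4 560 mm², y = 206 mm, Ī = 54 872 000 mm⁴.
Top flange: 140 × 16, A = 2 240 mm², y = 404 mm, Ī = 47 787 mm⁴.
Hole (subtracted): ⌀6, A = 28.27 mm², y = 206 mm, Ī = 63.62 mm⁴.
By symmetry the centroid is at mid-height, ȳ = 206 mm.
Transfer each piece to the centroidal x-axis using Ī + A·d² with d = y − 206:
  bottom flange: d = -198 mm → contributes +87 864 747 mm⁴
  web: d = 0 mm → contributes +54 872 000 mm⁴
  top flange: d = 198 mm → contributes +87 864 747 mm⁴
  hole: d = 0 mm → contributes −63.62 mm⁴
Total I = 230 601 430 mm⁴.

I_x ≈ 2.3 × 10⁸ mm⁴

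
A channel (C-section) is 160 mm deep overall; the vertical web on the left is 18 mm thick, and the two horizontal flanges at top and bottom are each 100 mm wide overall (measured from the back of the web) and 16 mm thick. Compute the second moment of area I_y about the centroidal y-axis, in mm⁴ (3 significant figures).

I_y ≈ 4.98 × 10⁶ mm⁴

Treat the section as a set of non-overlapping primitives; coordinates are from the bounding-box lower-left.
Web: 18 × 160, A = 2 880 mm², x = 9 mm, Ī = 77 760 mm⁴.
Top flange (beyond web): 82 × 16, A = 1 312 mm², x = 59 mm, Ī = 735 157 mm⁴.
Bottom flange (beyond web): 82 × 16, A = 1 312 mm², x = 59 mm, Ī = 735 157 mm⁴.
Centroid: x̄ = ΣA·x / ΣA = 32.837 mm.
Transfer each piece to the centroidal y-axis using Ī + A·d² with d = x − 32.837:
  web: d = -23.837 mm → contributes +1 714 212 mm⁴
  top flange (beyond web): d = 26.163 mm → contributes +1 633 210 mm⁴
  bottom flange (beyond web): d = 26.163 mm → contributes +1 633 210 mm⁴
Total I = 4 980 633 mm⁴.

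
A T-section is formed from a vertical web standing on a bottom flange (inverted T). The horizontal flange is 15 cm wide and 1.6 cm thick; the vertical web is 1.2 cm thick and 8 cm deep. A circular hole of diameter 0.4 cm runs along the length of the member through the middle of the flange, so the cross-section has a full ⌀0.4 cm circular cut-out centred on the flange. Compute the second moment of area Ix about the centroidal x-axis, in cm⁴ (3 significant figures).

Decompose the section into non-overlapping parts with the origin at the bottom-left of its bounding rectangle.
Flange: 15 × 1.6, A = 24 cm², y = 0.8 cm, Ī = 5.12 cm⁴.
Web: 1.2 × 8, A = 9.6 cm², y = 5.6 cm, Ī = 51.2 cm⁴.
Hole (subtracted): ⌀0.4, A = 0.12566 cm², y = 0.8 cm, Ī = 0.0012566 cm⁴.
Centroid: ȳ = ΣA·y / ΣA = 2.1766 cm.
Transfer each piece to the centroidal x-axis using Ī + A·d² with d = y − 2.1766:
  flange: d = -1.3766 cm → contributes +50.599 cm⁴
  web: d = 3.4234 cm → contributes +163.71 cm⁴
  hole: d = -1.3766 cm → contributes −0.23938 cm⁴
Total I = 214.07 cm⁴.

Ix ≈ 214 cm⁴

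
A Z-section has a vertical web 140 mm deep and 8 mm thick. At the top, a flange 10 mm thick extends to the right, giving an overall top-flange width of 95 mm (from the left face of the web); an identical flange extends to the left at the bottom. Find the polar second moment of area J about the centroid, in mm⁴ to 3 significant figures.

Treat the section as a set of non-overlapping primitives; coordinates are from the bounding-box lower-left.
Web: 8 × 140, A = 1 120 mm², y = 70 mm, Ī = 1 829 333 mm⁴.
Top flange (beyond web): 87 × 10, A = 870 mm², y = 135 mm, Ī = 7 250 mm⁴.
Bottom flange (beyond web): 87 × 10, A = 870 mm², y = 5 mm, Ī = 7 250 mm⁴.
Centroid: ȳ = ΣA·y / ΣA = 70 mm.
Transfer each piece to the centroidal x-axis using Ī + A·d² with d = y − 70:
  web: d = 0 mm → contributes +1 829 333 mm⁴
  top flange (beyond web): d = 65 mm → contributes +3 683 000 mm⁴
  bottom flange (beyond web): d = -65 mm → contributes +3 683 000 mm⁴
Total I = 9 195 333 mm⁴.
For the y-axis: x̄ = 91 mm.
Repeating about the centroidal y-axis gives I_y = 5 029 353 mm⁴.
Polar second moment: J = I_x + I_y = 14 224 687 mm⁴.

J ≈ 1.42 × 10⁷ mm⁴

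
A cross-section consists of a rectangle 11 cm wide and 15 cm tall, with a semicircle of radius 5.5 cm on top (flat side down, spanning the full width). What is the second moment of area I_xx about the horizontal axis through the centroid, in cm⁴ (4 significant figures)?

Decompose the section into non-overlapping parts with the origin at the bottom-left of its bounding rectangle.
Rectangular body: 11 × 15, A = 165 cm², y = 7.5 cm, Ī = 3093.75 cm⁴.
Semicircular cap: semicircle r = 5.5, A = 47.5166 cm², y = 17.3343 cm, Ī = 100.434 cm⁴.
Centroid: ȳ = ΣA·y / ΣA = 9.69885 cm.
Transfer each piece to the horizontal axis through the centroid using Ī + A·d² with d = y − 9.69885:
  rectangular body: d = -2.19885 cm → contributes +3891.51 cm⁴
  semicircular cap: d = 7.63543 cm → contributes +2870.64 cm⁴
Total I = 6762.15 cm⁴.

I_xx ≈ 6762 cm⁴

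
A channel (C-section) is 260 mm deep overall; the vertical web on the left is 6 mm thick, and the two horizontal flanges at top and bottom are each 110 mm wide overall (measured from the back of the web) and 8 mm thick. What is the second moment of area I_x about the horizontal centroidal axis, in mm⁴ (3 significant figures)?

I_x ≈ 3.52 × 10⁷ mm⁴

Break the section into simple shapes (no overlaps), measuring from the bottom-left corner of the bounding box.
Web: 6 × 260, A = 1 560 mm², y = 130 mm, Ī = 8 788 000 mm⁴.
Top flange (beyond web): 104 × 8, A = 832 mm², y = 256 mm, Ī = 4437.3 mm⁴.
Bottom flange (beyond web): 104 × 8, A = 832 mm², y = 4 mm, Ī = 4437.3 mm⁴.
By symmetry the centroid is at mid-height, ȳ = 130 mm.
Transfer each piece to the horizontal centroidal axis using Ī + A·d² with d = y − 130:
  web: d = 0 mm → contributes +8 788 000 mm⁴
  top flange (beyond web): d = 126 mm → contributes +13 213 269 mm⁴
  bottom flange (beyond web): d = -126 mm → contributes +13 213 269 mm⁴
Total I = 35 214 539 mm⁴.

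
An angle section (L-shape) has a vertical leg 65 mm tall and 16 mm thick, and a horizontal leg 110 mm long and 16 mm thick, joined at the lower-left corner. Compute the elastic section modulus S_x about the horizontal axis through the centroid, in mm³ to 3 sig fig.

S_x ≈ 1.63 × 10⁴ mm³

Split into non-overlapping primitives; take the origin at the lower-left of the bounding box.
Vertical leg: 16 × 65, A = 1 040 mm², y = 32.5 mm, Ī = 366 167 mm⁴.
Horizontal leg (remainder): 94 × 16, A = 1 504 mm², y = 8 mm, Ī = 32 085 mm⁴.
Centroid: ȳ = ΣA·y / ΣA = 18.016 mm.
Transfer each piece to the horizontal axis through the centroid using Ī + A·d² with d = y − 18.016:
  vertical leg: d = 14.484 mm → contributes +584 353 mm⁴
  horizontal leg (remainder): d = -10.016 mm → contributes +182 959 mm⁴
Total I = 767 311 mm⁴.
Extreme fibre distance c = 46.984 mm; S = I/c = 16 331 mm³.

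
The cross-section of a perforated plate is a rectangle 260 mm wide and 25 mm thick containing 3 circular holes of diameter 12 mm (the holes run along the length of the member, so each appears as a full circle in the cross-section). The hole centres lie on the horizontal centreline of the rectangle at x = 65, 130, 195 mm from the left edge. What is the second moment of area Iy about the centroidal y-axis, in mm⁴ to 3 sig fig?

Treat the section as a set of non-overlapping primitives; coordinates are from the bounding-box lower-left.
Plate: 260 × 25, A = 6 500 mm², x = 130 mm, Ī = 36 616 667 mm⁴.
Hole 1 (subtracted): ⌀12, A = 113.1 mm², x = 65 mm, Ī = 1017.9 mm⁴.
Hole 2 (subtracted): ⌀12, A = 113.1 mm², x = 130 mm, Ī = 1017.9 mm⁴.
Hole 3 (subtracted): ⌀12, A = 113.1 mm², x = 195 mm, Ī = 1017.9 mm⁴.
By symmetry the centroid is at mid-width, x̄ = 130 mm.
Transfer each piece to the centroidal y-axis using Ī + A·d² with d = x − 130:
  plate: d = 0 mm → contributes +36 616 667 mm⁴
  hole 1: d = -65 mm → contributes −478 854 mm⁴
  hole 2: d = 0 mm → contributes −1017.9 mm⁴
  hole 3: d = 65 mm → contributes −478 854 mm⁴
Total I = 35 657 941 mm⁴.

Iy ≈ 3.57 × 10⁷ mm⁴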